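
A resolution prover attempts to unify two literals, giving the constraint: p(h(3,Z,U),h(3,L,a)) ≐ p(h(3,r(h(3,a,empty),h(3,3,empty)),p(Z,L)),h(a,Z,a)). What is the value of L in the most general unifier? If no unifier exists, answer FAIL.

Decompose p/2: h(3,Z,U) ≐ h(3,r(h(3,a,empty),h(3,3,empty)),p(Z,L)),  h(3,L,a) ≐ h(a,Z,a).
Decompose h/3: 3 ≐ 3,  Z ≐ r(h(3,a,empty),h(3,3,empty)),  U ≐ p(Z,L).
Delete trivial equation 3 ≐ 3.
Bind Z := r(h(3,a,empty),h(3,3,empty)); substituting into the remaining equations gives: U ≐ p(r(h(3,a,empty),h(3,3,empty)),L),  h(3,L,a) ≐ h(a,r(h(3,a,empty),h(3,3,empty)),a).
Bind U := p(r(h(3,a,empty),h(3,3,empty)),L); no other remaining equation mentions U.
Decompose h/3: 3 ≐ a,  L ≐ r(h(3,a,empty),h(3,3,empty)),  a ≐ a.
Clash: constants 3 and a differ; no unifier exists.

FAIL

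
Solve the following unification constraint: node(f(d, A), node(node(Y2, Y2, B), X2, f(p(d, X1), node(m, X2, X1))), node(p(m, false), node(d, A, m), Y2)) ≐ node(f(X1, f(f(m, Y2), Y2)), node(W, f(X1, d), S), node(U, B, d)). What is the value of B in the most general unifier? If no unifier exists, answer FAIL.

Decompose node/3: f(d, A) ≐ f(X1, f(f(m, Y2), Y2)),  node(node(Y2, Y2, B), X2, f(p(d, X1), node(m, X2, X1))) ≐ node(W, f(X1, d), S),  node(p(m, false), node(d, A, m), Y2) ≐ node(U, B, d).
Decompose f/2: d ≐ X1,  A ≐ f(f(m, Y2), Y2).
Bind X1 := d; substituting into the one remaining equation that mentions X1 gives: node(node(Y2, Y2, B), X2, f(p(d, d), node(m, X2, d))) ≐ node(W, f(d, d), S).
Bind A := f(f(m, Y2), Y2); substituting into the one remaining equation that mentions A gives: node(p(m, false), node(d, f(f(m, Y2), Y2), m), Y2) ≐ node(U, B, d).
Decompose node/3: node(Y2, Y2, B) ≐ W,  X2 ≐ f(d, d),  f(p(d, d), node(m, X2, d)) ≐ S.
Bind W := node(Y2, Y2, B); no other remaining equation mentions W.
Bind X2 := f(d, d); substituting into the one remaining equation that mentions X2 gives: f(p(d, d), node(m, f(d, d), d)) ≐ S.
Bind S := f(p(d, d), node(m, f(d, d), d)); no other remaining equation mentions S.
Decompose node/3: p(m, false) ≐ U,  node(d, f(f(m, Y2), Y2), m) ≐ B,  Y2 ≐ d.
Bind U := p(m, false); no other remaining equation mentions U.
Bind B := node(d, f(f(m, Y2), Y2), m); no other remaining equation mentions B. Substituting into the earlier binding gives W := node(Y2, Y2, node(d, f(f(m, Y2), Y2), m)).
Bind Y2 := d. Substituting into the earlier bindings gives A := f(f(m, d), d), W := node(d, d, node(d, f(f(m, d), d), m)), B := node(d, f(f(m, d), d), m).
MGU = { X1 -> d, A -> f(f(m, d), d), W -> node(d, d, node(d, f(f(m, d), d), m)), X2 -> f(d, d), S -> f(p(d, d), node(m, f(d, d), d)), U -> p(m, false), B -> node(d, f(f(m, d), d), m), Y2 -> d }, so B -> node(d, f(f(m, d), d), m).

node(d, f(f(m, d), d), m)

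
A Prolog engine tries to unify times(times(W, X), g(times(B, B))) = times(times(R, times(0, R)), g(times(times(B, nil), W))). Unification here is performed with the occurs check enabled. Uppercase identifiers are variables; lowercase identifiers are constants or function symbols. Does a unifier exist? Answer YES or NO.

NO

Decompose times/2: times(W, X) = times(R, times(0, R)),  g(times(B, B)) = g(times(times(B, nil), W)).
Decompose times/2: W = R,  X = times(0, R).
Bind W := R; substituting into the one remaining equation that mentions W gives: g(times(B, B)) = g(times(times(B, nil), R)).
Bind X := times(0, R); no other remaining equation mentions X.
Decompose g/1: times(B, B) = times(times(B, nil), R).
Decompose times/2: B = times(B, nil),  B = R.
Occurs check fails: B occurs in times(B, nil); the equation B = times(B, nil) has no finite solution.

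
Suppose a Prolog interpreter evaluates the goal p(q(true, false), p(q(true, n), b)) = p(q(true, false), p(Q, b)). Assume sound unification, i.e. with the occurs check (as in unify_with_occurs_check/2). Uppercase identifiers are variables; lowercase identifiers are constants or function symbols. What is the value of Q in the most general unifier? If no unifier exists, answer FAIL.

q(true, n)

Decompose p/2: q(true, false) = q(true, false),  p(q(true, n), b) = p(Q, b).
Delete trivial equation q(true, false) = q(true, false).
Decompose p/2: q(true, n) = Q,  b = b.
Bind Q := q(true, n); no other remaining equation mentions Q.
Delete trivial equation b = b.
MGU = { Q ↦ q(true, n) }, so Q ↦ q(true, n).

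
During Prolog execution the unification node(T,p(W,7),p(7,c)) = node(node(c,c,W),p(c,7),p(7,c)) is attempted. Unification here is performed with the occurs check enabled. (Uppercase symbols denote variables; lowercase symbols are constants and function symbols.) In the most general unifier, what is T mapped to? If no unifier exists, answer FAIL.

Decompose node/3: T = node(c,c,W),  p(W,7) = p(c,7),  p(7,c) = p(7,c).
Bind T := node(c,c,W); no other remaining equation mentions T.
Decompose p/2: W = c,  7 = 7.
Bind W := c; no other remaining equation mentions W. Substituting into the earlier binding gives T := node(c,c,c).
Delete trivial equation 7 = 7.
Delete trivial equation p(7,c) = p(7,c).
MGU = { T -> node(c,c,c), W -> c }, so T -> node(c,c,c).

node(c,c,c)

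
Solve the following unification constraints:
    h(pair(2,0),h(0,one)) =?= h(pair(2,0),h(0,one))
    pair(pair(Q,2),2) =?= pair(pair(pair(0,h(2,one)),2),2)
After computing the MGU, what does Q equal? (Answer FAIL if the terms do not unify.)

pair(0,h(2,one))

Delete trivial equation h(pair(2,0),h(0,one)) =?= h(pair(2,0),h(0,one)).
Decompose pair/2: pair(Q,2) =?= pair(pair(0,h(2,one)),2),  2 =?= 2.
Decompose pair/2: Q =?= pair(0,h(2,one)),  2 =?= 2.
Bind Q := pair(0,h(2,one)); no other remaining equation mentions Q.
Delete trivial equation 2 =?= 2.
Delete trivial equation 2 =?= 2.
MGU = { Q -> pair(0,h(2,one)) }, so Q -> pair(0,h(2,one)).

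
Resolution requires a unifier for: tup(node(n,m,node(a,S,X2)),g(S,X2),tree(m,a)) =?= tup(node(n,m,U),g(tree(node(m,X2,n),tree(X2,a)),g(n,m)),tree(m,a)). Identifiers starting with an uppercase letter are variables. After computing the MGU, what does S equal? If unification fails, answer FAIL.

tree(node(m,g(n,m),n),tree(g(n,m),a))

Decompose tup/3: node(n,m,node(a,S,X2)) =?= node(n,m,U),  g(S,X2) =?= g(tree(node(m,X2,n),tree(X2,a)),g(n,m)),  tree(m,a) =?= tree(m,a).
Decompose node/3: n =?= n,  m =?= m,  node(a,S,X2) =?= U.
Delete trivial equation n =?= n.
Delete trivial equation m =?= m.
Bind U := node(a,S,X2); no other remaining equation mentions U.
Decompose g/2: S =?= tree(node(m,X2,n),tree(X2,a)),  X2 =?= g(n,m).
Bind S := tree(node(m,X2,n),tree(X2,a)); no other remaining equation mentions S. Substituting into the earlier binding gives U := node(a,tree(node(m,X2,n),tree(X2,a)),X2).
Bind X2 := g(n,m); no other remaining equation mentions X2. Substituting into the earlier bindings gives U := node(a,tree(node(m,g(n,m),n),tree(g(n,m),a)),g(n,m)), S := tree(node(m,g(n,m),n),tree(g(n,m),a)).
Delete trivial equation tree(m,a) =?= tree(m,a).
MGU = { U ↦ node(a,tree(node(m,g(n,m),n),tree(g(n,m),a)),g(n,m)), S ↦ tree(node(m,g(n,m),n),tree(g(n,m),a)), X2 ↦ g(n,m) }, so S ↦ tree(node(m,g(n,m),n),tree(g(n,m),a)).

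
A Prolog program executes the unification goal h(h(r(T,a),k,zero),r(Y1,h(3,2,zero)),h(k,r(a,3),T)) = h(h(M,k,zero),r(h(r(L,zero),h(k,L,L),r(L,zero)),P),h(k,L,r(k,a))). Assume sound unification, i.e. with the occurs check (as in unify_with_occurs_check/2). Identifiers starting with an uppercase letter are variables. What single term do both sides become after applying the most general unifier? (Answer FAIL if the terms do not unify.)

Decompose h/3: h(r(T,a),k,zero) = h(M,k,zero),  r(Y1,h(3,2,zero)) = r(h(r(L,zero),h(k,L,L),r(L,zero)),P),  h(k,r(a,3),T) = h(k,L,r(k,a)).
Decompose h/3: r(T,a) = M,  k = k,  zero = zero.
Bind M := r(T,a); no other remaining equation mentions M.
Delete trivial equation k = k.
Delete trivial equation zero = zero.
Decompose r/2: Y1 = h(r(L,zero),h(k,L,L),r(L,zero)),  h(3,2,zero) = P.
Bind Y1 := h(r(L,zero),h(k,L,L),r(L,zero)); no other remaining equation mentions Y1.
Bind P := h(3,2,zero); no other remaining equation mentions P.
Decompose h/3: k = k,  r(a,3) = L,  T = r(k,a).
Delete trivial equation k = k.
Bind L := r(a,3); no other remaining equation mentions L. Substituting into the earlier binding gives Y1 := h(r(r(a,3),zero),h(k,r(a,3),r(a,3)),r(r(a,3),zero)).
Bind T := r(k,a). Substituting into the earlier binding gives M := r(r(k,a),a).
Applying the MGU to either side gives h(h(r(r(k,a),a),k,zero),r(h(r(r(a,3),zero),h(k,r(a,3),r(a,3)),r(r(a,3),zero)),h(3,2,zero)),h(k,r(a,3),r(k,a))).

h(h(r(r(k,a),a),k,zero),r(h(r(r(a,3),zero),h(k,r(a,3),r(a,3)),r(r(a,3),zero)),h(3,2,zero)),h(k,r(a,3),r(k,a)))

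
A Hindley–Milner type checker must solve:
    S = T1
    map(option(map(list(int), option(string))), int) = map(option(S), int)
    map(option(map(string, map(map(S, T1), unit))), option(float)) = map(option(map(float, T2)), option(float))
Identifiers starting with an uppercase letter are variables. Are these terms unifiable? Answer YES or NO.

NO

Bind S := T1; substituting into the remaining equations gives: map(option(map(list(int), option(string))), int) = map(option(T1), int),  map(option(map(string, map(map(T1, T1), unit))), option(float)) = map(option(map(float, T2)), option(float)).
Decompose map/2: option(map(list(int), option(string))) = option(T1),  int = int.
Decompose option/1: map(list(int), option(string)) = T1.
Bind T1 := map(list(int), option(string)); substituting into the one remaining equation that mentions T1 gives: map(option(map(string, map(map(map(list(int), option(string)), map(list(int), option(string))), unit))), option(float)) = map(option(map(float, T2)), option(float)). Substituting into the earlier binding gives S := map(list(int), option(string)).
Delete trivial equation int = int.
Decompose map/2: option(map(string, map(map(map(list(int), option(string)), map(list(int), option(string))), unit))) = option(map(float, T2)),  option(float) = option(float).
Decompose option/1: map(string, map(map(map(list(int), option(string)), map(list(int), option(string))), unit)) = map(float, T2).
Decompose map/2: string = float,  map(map(map(list(int), option(string)), map(list(int), option(string))), unit) = T2.
Clash: constants string and float differ; no unifier exists.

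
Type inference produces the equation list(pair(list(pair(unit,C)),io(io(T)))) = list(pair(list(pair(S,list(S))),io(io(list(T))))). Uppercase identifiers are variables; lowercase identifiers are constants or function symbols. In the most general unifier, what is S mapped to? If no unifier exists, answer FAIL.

FAIL

Decompose list/1: pair(list(pair(unit,C)),io(io(T))) = pair(list(pair(S,list(S))),io(io(list(T)))).
Decompose pair/2: list(pair(unit,C)) = list(pair(S,list(S))),  io(io(T)) = io(io(list(T))).
Decompose list/1: pair(unit,C) = pair(S,list(S)).
Decompose pair/2: unit = S,  C = list(S).
Bind S := unit; substituting into the one remaining equation that mentions S gives: C = list(unit).
Bind C := list(unit); no other remaining equation mentions C.
Decompose io/1: io(T) = io(list(T)).
Decompose io/1: T = list(T).
Occurs check fails: T occurs in list(T); the equation T = list(T) has no finite solution.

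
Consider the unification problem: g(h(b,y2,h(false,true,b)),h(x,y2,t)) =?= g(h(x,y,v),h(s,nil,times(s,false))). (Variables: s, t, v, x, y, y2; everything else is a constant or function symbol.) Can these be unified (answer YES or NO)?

YES

Decompose g/2: h(b,y2,h(false,true,b)) =?= h(x,y,v),  h(x,y2,t) =?= h(s,nil,times(s,false)).
Decompose h/3: b =?= x,  y2 =?= y,  h(false,true,b) =?= v.
Bind x := b; substituting into the one remaining equation that mentions x gives: h(b,y2,t) =?= h(s,nil,times(s,false)).
Bind y2 := y; substituting into the one remaining equation that mentions y2 gives: h(b,y,t) =?= h(s,nil,times(s,false)).
Bind v := h(false,true,b); no other remaining equation mentions v.
Decompose h/3: b =?= s,  y =?= nil,  t =?= times(s,false).
Bind s := b; substituting into the one remaining equation that mentions s gives: t =?= times(b,false).
Bind y := nil; no other remaining equation mentions y. Substituting into the earlier binding gives y2 := nil.
Bind t := times(b,false).
No equations remain and no clash or occurs-check failure arose, so a unifier exists.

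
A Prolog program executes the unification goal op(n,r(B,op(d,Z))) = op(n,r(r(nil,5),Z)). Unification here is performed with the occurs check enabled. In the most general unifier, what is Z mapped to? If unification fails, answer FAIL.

FAIL

Decompose op/2: n = n,  r(B,op(d,Z)) = r(r(nil,5),Z).
Delete trivial equation n = n.
Decompose r/2: B = r(nil,5),  op(d,Z) = Z.
Bind B := r(nil,5); no other remaining equation mentions B.
Occurs check fails: Z occurs in op(d,Z); the equation Z = op(d,Z) has no finite solution.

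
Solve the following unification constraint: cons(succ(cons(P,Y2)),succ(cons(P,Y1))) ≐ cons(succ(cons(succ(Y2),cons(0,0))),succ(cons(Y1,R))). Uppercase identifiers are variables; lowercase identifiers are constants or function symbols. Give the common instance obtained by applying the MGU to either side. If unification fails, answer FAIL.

Decompose cons/2: succ(cons(P,Y2)) ≐ succ(cons(succ(Y2),cons(0,0))),  succ(cons(P,Y1)) ≐ succ(cons(Y1,R)).
Decompose succ/1: cons(P,Y2) ≐ cons(succ(Y2),cons(0,0)).
Decompose cons/2: P ≐ succ(Y2),  Y2 ≐ cons(0,0).
Bind P := succ(Y2); substituting into the one remaining equation that mentions P gives: succ(cons(succ(Y2),Y1)) ≐ succ(cons(Y1,R)).
Bind Y2 := cons(0,0); substituting into the remaining equation gives: succ(cons(succ(cons(0,0)),Y1)) ≐ succ(cons(Y1,R)). Substituting into the earlier binding gives P := succ(cons(0,0)).
Decompose succ/1: cons(succ(cons(0,0)),Y1) ≐ cons(Y1,R).
Decompose cons/2: succ(cons(0,0)) ≐ Y1,  Y1 ≐ R.
Bind Y1 := succ(cons(0,0)); substituting into the remaining equation gives: succ(cons(0,0)) ≐ R.
Bind R := succ(cons(0,0)).
Applying the MGU to either side gives cons(succ(cons(succ(cons(0,0)),cons(0,0))),succ(cons(succ(cons(0,0)),succ(cons(0,0))))).

cons(succ(cons(succ(cons(0,0)),cons(0,0))),succ(cons(succ(cons(0,0)),succ(cons(0,0)))))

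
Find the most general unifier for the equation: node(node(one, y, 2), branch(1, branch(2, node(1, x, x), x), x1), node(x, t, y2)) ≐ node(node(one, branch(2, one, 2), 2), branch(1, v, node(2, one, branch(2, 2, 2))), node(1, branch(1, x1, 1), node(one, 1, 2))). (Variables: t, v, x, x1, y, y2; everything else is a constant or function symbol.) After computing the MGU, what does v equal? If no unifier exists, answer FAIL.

branch(2, node(1, 1, 1), 1)

Decompose node/3: node(one, y, 2) ≐ node(one, branch(2, one, 2), 2),  branch(1, branch(2, node(1, x, x), x), x1) ≐ branch(1, v, node(2, one, branch(2, 2, 2))),  node(x, t, y2) ≐ node(1, branch(1, x1, 1), node(one, 1, 2)).
Decompose node/3: one ≐ one,  y ≐ branch(2, one, 2),  2 ≐ 2.
Delete trivial equation one ≐ one.
Bind y := branch(2, one, 2); no other remaining equation mentions y.
Delete trivial equation 2 ≐ 2.
Decompose branch/3: 1 ≐ 1,  branch(2, node(1, x, x), x) ≐ v,  x1 ≐ node(2, one, branch(2, 2, 2)).
Delete trivial equation 1 ≐ 1.
Bind v := branch(2, node(1, x, x), x); no other remaining equation mentions v.
Bind x1 := node(2, one, branch(2, 2, 2)); substituting into the remaining equation gives: node(x, t, y2) ≐ node(1, branch(1, node(2, one, branch(2, 2, 2)), 1), node(one, 1, 2)).
Decompose node/3: x ≐ 1,  t ≐ branch(1, node(2, one, branch(2, 2, 2)), 1),  y2 ≐ node(one, 1, 2).
Bind x := 1; no other remaining equation mentions x. Substituting into the earlier binding gives v := branch(2, node(1, 1, 1), 1).
Bind t := branch(1, node(2, one, branch(2, 2, 2)), 1); no other remaining equation mentions t.
Bind y2 := node(one, 1, 2).
MGU = { y := branch(2, one, 2), v := branch(2, node(1, 1, 1), 1), x1 := node(2, one, branch(2, 2, 2)), x := 1, t := branch(1, node(2, one, branch(2, 2, 2)), 1), y2 := node(one, 1, 2) }, so v := branch(2, node(1, 1, 1), 1).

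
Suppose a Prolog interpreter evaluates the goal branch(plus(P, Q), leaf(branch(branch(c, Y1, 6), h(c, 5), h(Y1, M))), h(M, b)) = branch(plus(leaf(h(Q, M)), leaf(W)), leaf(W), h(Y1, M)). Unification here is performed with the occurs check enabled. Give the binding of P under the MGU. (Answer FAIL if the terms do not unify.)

leaf(h(leaf(branch(branch(c, b, 6), h(c, 5), h(b, b))), b))

Decompose branch/3: plus(P, Q) = plus(leaf(h(Q, M)), leaf(W)),  leaf(branch(branch(c, Y1, 6), h(c, 5), h(Y1, M))) = leaf(W),  h(M, b) = h(Y1, M).
Decompose plus/2: P = leaf(h(Q, M)),  Q = leaf(W).
Bind P := leaf(h(Q, M)); no other remaining equation mentions P.
Bind Q := leaf(W); no other remaining equation mentions Q. Substituting into the earlier binding gives P := leaf(h(leaf(W), M)).
Decompose leaf/1: branch(branch(c, Y1, 6), h(c, 5), h(Y1, M)) = W.
Bind W := branch(branch(c, Y1, 6), h(c, 5), h(Y1, M)); no other remaining equation mentions W. Substituting into the earlier bindings gives P := leaf(h(leaf(branch(branch(c, Y1, 6), h(c, 5), h(Y1, M))), M)), Q := leaf(branch(branch(c, Y1, 6), h(c, 5), h(Y1, M))).
Decompose h/2: M = Y1,  b = M.
Bind M := Y1; substituting into the remaining equation gives: b = Y1. Substituting into the earlier bindings gives P := leaf(h(leaf(branch(branch(c, Y1, 6), h(c, 5), h(Y1, Y1))), Y1)), Q := leaf(branch(branch(c, Y1, 6), h(c, 5), h(Y1, Y1))), W := branch(branch(c, Y1, 6), h(c, 5), h(Y1, Y1)).
Bind Y1 := b. Substituting into the earlier bindings gives P := leaf(h(leaf(branch(branch(c, b, 6), h(c, 5), h(b, b))), b)), Q := leaf(branch(branch(c, b, 6), h(c, 5), h(b, b))), W := branch(branch(c, b, 6), h(c, 5), h(b, b)), M := b.
MGU = { P -> leaf(h(leaf(branch(branch(c, b, 6), h(c, 5), h(b, b))), b)), Q -> leaf(branch(branch(c, b, 6), h(c, 5), h(b, b))), W -> branch(branch(c, b, 6), h(c, 5), h(b, b)), M -> b, Y1 -> b }, so P -> leaf(h(leaf(branch(branch(c, b, 6), h(c, 5), h(b, b))), b)).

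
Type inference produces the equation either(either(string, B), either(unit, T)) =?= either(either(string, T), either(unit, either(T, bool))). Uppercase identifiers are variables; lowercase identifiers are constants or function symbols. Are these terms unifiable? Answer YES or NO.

Decompose either/2: either(string, B) =?= either(string, T),  either(unit, T) =?= either(unit, either(T, bool)).
Decompose either/2: string =?= string,  B =?= T.
Delete trivial equation string =?= string.
Bind B := T; no other remaining equation mentions B.
Decompose either/2: unit =?= unit,  T =?= either(T, bool).
Delete trivial equation unit =?= unit.
Occurs check fails: T occurs in either(T, bool); the equation T =?= either(T, bool) has no finite solution.

NO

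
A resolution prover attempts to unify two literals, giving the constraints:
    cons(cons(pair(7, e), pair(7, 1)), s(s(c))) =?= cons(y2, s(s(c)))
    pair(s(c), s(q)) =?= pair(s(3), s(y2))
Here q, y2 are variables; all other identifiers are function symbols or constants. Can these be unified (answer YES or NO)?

Decompose cons/2: cons(pair(7, e), pair(7, 1)) =?= y2,  s(s(c)) =?= s(s(c)).
Bind y2 := cons(pair(7, e), pair(7, 1)); substituting into the one remaining equation that mentions y2 gives: pair(s(c), s(q)) =?= pair(s(3), s(cons(pair(7, e), pair(7, 1)))).
Delete trivial equation s(s(c)) =?= s(s(c)).
Decompose pair/2: s(c) =?= s(3),  s(q) =?= s(cons(pair(7, e), pair(7, 1))).
Decompose s/1: c =?= 3.
Clash: constants c and 3 differ; no unifier exists.

NO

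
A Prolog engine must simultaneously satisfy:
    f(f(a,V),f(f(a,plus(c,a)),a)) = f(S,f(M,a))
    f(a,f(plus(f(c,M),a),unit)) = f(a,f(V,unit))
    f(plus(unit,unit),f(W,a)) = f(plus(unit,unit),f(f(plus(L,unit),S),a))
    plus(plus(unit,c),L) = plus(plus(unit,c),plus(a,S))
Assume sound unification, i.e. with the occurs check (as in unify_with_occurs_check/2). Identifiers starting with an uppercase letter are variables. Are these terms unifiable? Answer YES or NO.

Decompose f/2: f(a,V) = S,  f(f(a,plus(c,a)),a) = f(M,a).
Bind S := f(a,V); substituting into the 2 remaining equations that mention S gives: f(plus(unit,unit),f(W,a)) = f(plus(unit,unit),f(f(plus(L,unit),f(a,V)),a)),  plus(plus(unit,c),L) = plus(plus(unit,c),plus(a,f(a,V))).
Decompose f/2: f(a,plus(c,a)) = M,  a = a.
Bind M := f(a,plus(c,a)); substituting into the one remaining equation that mentions M gives: f(a,f(plus(f(c,f(a,plus(c,a))),a),unit)) = f(a,f(V,unit)).
Delete trivial equation a = a.
Decompose f/2: a = a,  f(plus(f(c,f(a,plus(c,a))),a),unit) = f(V,unit).
Delete trivial equation a = a.
Decompose f/2: plus(f(c,f(a,plus(c,a))),a) = V,  unit = unit.
Bind V := plus(f(c,f(a,plus(c,a))),a); substituting into the 2 remaining equations that mention V gives: f(plus(unit,unit),f(W,a)) = f(plus(unit,unit),f(f(plus(L,unit),f(a,plus(f(c,f(a,plus(c,a))),a))),a)),  plus(plus(unit,c),L) = plus(plus(unit,c),plus(a,f(a,plus(f(c,f(a,plus(c,a))),a)))). Substituting into the earlier binding gives S := f(a,plus(f(c,f(a,plus(c,a))),a)).
Delete trivial equation unit = unit.
Decompose f/2: plus(unit,unit) = plus(unit,unit),  f(W,a) = f(f(plus(L,unit),f(a,plus(f(c,f(a,plus(c,a))),a))),a).
Delete trivial equation plus(unit,unit) = plus(unit,unit).
Decompose f/2: W = f(plus(L,unit),f(a,plus(f(c,f(a,plus(c,a))),a))),  a = a.
Bind W := f(plus(L,unit),f(a,plus(f(c,f(a,plus(c,a))),a))); no other remaining equation mentions W.
Delete trivial equation a = a.
Decompose plus/2: plus(unit,c) = plus(unit,c),  L = plus(a,f(a,plus(f(c,f(a,plus(c,a))),a))).
Delete trivial equation plus(unit,c) = plus(unit,c).
Bind L := plus(a,f(a,plus(f(c,f(a,plus(c,a))),a))). Substituting into the earlier binding gives W := f(plus(plus(a,f(a,plus(f(c,f(a,plus(c,a))),a))),unit),f(a,plus(f(c,f(a,plus(c,a))),a))).
No equations remain and no clash or occurs-check failure arose, so a unifier exists.

YES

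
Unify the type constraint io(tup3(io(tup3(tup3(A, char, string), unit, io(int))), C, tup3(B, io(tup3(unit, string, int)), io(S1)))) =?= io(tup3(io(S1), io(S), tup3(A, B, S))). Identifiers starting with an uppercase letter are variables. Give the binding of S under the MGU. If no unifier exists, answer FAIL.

io(tup3(tup3(io(tup3(unit, string, int)), char, string), unit, io(int)))

Decompose io/1: tup3(io(tup3(tup3(A, char, string), unit, io(int))), C, tup3(B, io(tup3(unit, string, int)), io(S1))) =?= tup3(io(S1), io(S), tup3(A, B, S)).
Decompose tup3/3: io(tup3(tup3(A, char, string), unit, io(int))) =?= io(S1),  C =?= io(S),  tup3(B, io(tup3(unit, string, int)), io(S1)) =?= tup3(A, B, S).
Decompose io/1: tup3(tup3(A, char, string), unit, io(int)) =?= S1.
Bind S1 := tup3(tup3(A, char, string), unit, io(int)); substituting into the one remaining equation that mentions S1 gives: tup3(B, io(tup3(unit, string, int)), io(tup3(tup3(A, char, string), unit, io(int)))) =?= tup3(A, B, S).
Bind C := io(S); no other remaining equation mentions C.
Decompose tup3/3: B =?= A,  io(tup3(unit, string, int)) =?= B,  io(tup3(tup3(A, char, string), unit, io(int))) =?= S.
Bind B := A; substituting into the one remaining equation that mentions B gives: io(tup3(unit, string, int)) =?= A.
Bind A := io(tup3(unit, string, int)); substituting into the remaining equation gives: io(tup3(tup3(io(tup3(unit, string, int)), char, string), unit, io(int))) =?= S. Substituting into the earlier bindings gives S1 := tup3(tup3(io(tup3(unit, string, int)), char, string), unit, io(int)), B := io(tup3(unit, string, int)).
Bind S := io(tup3(tup3(io(tup3(unit, string, int)), char, string), unit, io(int))). Substituting into the earlier binding gives C := io(io(tup3(tup3(io(tup3(unit, string, int)), char, string), unit, io(int)))).
MGU = { S1 := tup3(tup3(io(tup3(unit, string, int)), char, string), unit, io(int)), C := io(io(tup3(tup3(io(tup3(unit, string, int)), char, string), unit, io(int)))), B := io(tup3(unit, string, int)), A := io(tup3(unit, string, int)), S := io(tup3(tup3(io(tup3(unit, string, int)), char, string), unit, io(int))) }, so S := io(tup3(tup3(io(tup3(unit, string, int)), char, string), unit, io(int))).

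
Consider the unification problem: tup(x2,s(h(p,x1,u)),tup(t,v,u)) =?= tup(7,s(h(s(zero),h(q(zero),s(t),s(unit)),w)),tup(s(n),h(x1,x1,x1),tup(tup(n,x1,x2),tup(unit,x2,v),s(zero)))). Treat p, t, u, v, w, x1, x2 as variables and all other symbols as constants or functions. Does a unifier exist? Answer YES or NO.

YES

Decompose tup/3: x2 =?= 7,  s(h(p,x1,u)) =?= s(h(s(zero),h(q(zero),s(t),s(unit)),w)),  tup(t,v,u) =?= tup(s(n),h(x1,x1,x1),tup(tup(n,x1,x2),tup(unit,x2,v),s(zero))).
Bind x2 := 7; substituting into the one remaining equation that mentions x2 gives: tup(t,v,u) =?= tup(s(n),h(x1,x1,x1),tup(tup(n,x1,7),tup(unit,7,v),s(zero))).
Decompose s/1: h(p,x1,u) =?= h(s(zero),h(q(zero),s(t),s(unit)),w).
Decompose h/3: p =?= s(zero),  x1 =?= h(q(zero),s(t),s(unit)),  u =?= w.
Bind p := s(zero); no other remaining equation mentions p.
Bind x1 := h(q(zero),s(t),s(unit)); substituting into the one remaining equation that mentions x1 gives: tup(t,v,u) =?= tup(s(n),h(h(q(zero),s(t),s(unit)),h(q(zero),s(t),s(unit)),h(q(zero),s(t),s(unit))),tup(tup(n,h(q(zero),s(t),s(unit)),7),tup(unit,7,v),s(zero))).
Bind u := w; substituting into the remaining equation gives: tup(t,v,w) =?= tup(s(n),h(h(q(zero),s(t),s(unit)),h(q(zero),s(t),s(unit)),h(q(zero),s(t),s(unit))),tup(tup(n,h(q(zero),s(t),s(unit)),7),tup(unit,7,v),s(zero))).
Decompose tup/3: t =?= s(n),  v =?= h(h(q(zero),s(t),s(unit)),h(q(zero),s(t),s(unit)),h(q(zero),s(t),s(unit))),  w =?= tup(tup(n,h(q(zero),s(t),s(unit)),7),tup(unit,7,v),s(zero)).
Bind t := s(n); substituting into the remaining equations gives: v =?= h(h(q(zero),s(s(n)),s(unit)),h(q(zero),s(s(n)),s(unit)),h(q(zero),s(s(n)),s(unit))),  w =?= tup(tup(n,h(q(zero),s(s(n)),s(unit)),7),tup(unit,7,v),s(zero)). Substituting into the earlier binding gives x1 := h(q(zero),s(s(n)),s(unit)).
Bind v := h(h(q(zero),s(s(n)),s(unit)),h(q(zero),s(s(n)),s(unit)),h(q(zero),s(s(n)),s(unit))); substituting into the remaining equation gives: w =?= tup(tup(n,h(q(zero),s(s(n)),s(unit)),7),tup(unit,7,h(h(q(zero),s(s(n)),s(unit)),h(q(zero),s(s(n)),s(unit)),h(q(zero),s(s(n)),s(unit)))),s(zero)).
Bind w := tup(tup(n,h(q(zero),s(s(n)),s(unit)),7),tup(unit,7,h(h(q(zero),s(s(n)),s(unit)),h(q(zero),s(s(n)),s(unit)),h(q(zero),s(s(n)),s(unit)))),s(zero)). Substituting into the earlier binding gives u := tup(tup(n,h(q(zero),s(s(n)),s(unit)),7),tup(unit,7,h(h(q(zero),s(s(n)),s(unit)),h(q(zero),s(s(n)),s(unit)),h(q(zero),s(s(n)),s(unit)))),s(zero)).
No equations remain and no clash or occurs-check failure arose, so a unifier exists.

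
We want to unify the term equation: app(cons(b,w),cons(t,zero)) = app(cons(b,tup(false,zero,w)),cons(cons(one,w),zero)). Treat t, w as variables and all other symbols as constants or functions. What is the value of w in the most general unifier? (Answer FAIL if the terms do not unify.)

Decompose app/2: cons(b,w) = cons(b,tup(false,zero,w)),  cons(t,zero) = cons(cons(one,w),zero).
Decompose cons/2: b = b,  w = tup(false,zero,w).
Delete trivial equation b = b.
Occurs check fails: w occurs in tup(false,zero,w); the equation w = tup(false,zero,w) has no finite solution.

FAIL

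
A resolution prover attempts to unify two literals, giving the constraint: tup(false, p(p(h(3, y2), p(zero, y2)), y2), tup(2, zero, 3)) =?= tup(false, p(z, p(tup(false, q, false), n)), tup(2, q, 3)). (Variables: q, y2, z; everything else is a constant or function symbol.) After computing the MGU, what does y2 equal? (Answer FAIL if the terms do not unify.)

p(tup(false, zero, false), n)

Decompose tup/3: false =?= false,  p(p(h(3, y2), p(zero, y2)), y2) =?= p(z, p(tup(false, q, false), n)),  tup(2, zero, 3) =?= tup(2, q, 3).
Delete trivial equation false =?= false.
Decompose p/2: p(h(3, y2), p(zero, y2)) =?= z,  y2 =?= p(tup(false, q, false), n).
Bind z := p(h(3, y2), p(zero, y2)); no other remaining equation mentions z.
Bind y2 := p(tup(false, q, false), n); no other remaining equation mentions y2. Substituting into the earlier binding gives z := p(h(3, p(tup(false, q, false), n)), p(zero, p(tup(false, q, false), n))).
Decompose tup/3: 2 =?= 2,  zero =?= q,  3 =?= 3.
Delete trivial equation 2 =?= 2.
Bind q := zero; no other remaining equation mentions q. Substituting into the earlier bindings gives z := p(h(3, p(tup(false, zero, false), n)), p(zero, p(tup(false, zero, false), n))), y2 := p(tup(false, zero, false), n).
Delete trivial equation 3 =?= 3.
MGU = { z -> p(h(3, p(tup(false, zero, false), n)), p(zero, p(tup(false, zero, false), n))), y2 -> p(tup(false, zero, false), n), q -> zero }, so y2 -> p(tup(false, zero, false), n).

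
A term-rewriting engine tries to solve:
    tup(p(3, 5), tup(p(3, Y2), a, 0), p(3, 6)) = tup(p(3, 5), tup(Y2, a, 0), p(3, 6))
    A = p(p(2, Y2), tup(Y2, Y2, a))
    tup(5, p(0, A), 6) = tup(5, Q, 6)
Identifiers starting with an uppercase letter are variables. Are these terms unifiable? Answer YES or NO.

NO

Decompose tup/3: p(3, 5) = p(3, 5),  tup(p(3, Y2), a, 0) = tup(Y2, a, 0),  p(3, 6) = p(3, 6).
Delete trivial equation p(3, 5) = p(3, 5).
Decompose tup/3: p(3, Y2) = Y2,  a = a,  0 = 0.
Occurs check fails: Y2 occurs in p(3, Y2); the equation Y2 = p(3, Y2) has no finite solution.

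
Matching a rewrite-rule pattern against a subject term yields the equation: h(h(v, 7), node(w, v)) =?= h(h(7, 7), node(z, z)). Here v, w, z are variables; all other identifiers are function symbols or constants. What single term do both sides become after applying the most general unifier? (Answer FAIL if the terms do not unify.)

h(h(7, 7), node(7, 7))

Decompose h/2: h(v, 7) =?= h(7, 7),  node(w, v) =?= node(z, z).
Decompose h/2: v =?= 7,  7 =?= 7.
Bind v := 7; substituting into the one remaining equation that mentions v gives: node(w, 7) =?= node(z, z).
Delete trivial equation 7 =?= 7.
Decompose node/2: w =?= z,  7 =?= z.
Bind w := z; no other remaining equation mentions w.
Bind z := 7. Substituting into the earlier binding gives w := 7.
Applying the MGU to either side gives h(h(7, 7), node(7, 7)).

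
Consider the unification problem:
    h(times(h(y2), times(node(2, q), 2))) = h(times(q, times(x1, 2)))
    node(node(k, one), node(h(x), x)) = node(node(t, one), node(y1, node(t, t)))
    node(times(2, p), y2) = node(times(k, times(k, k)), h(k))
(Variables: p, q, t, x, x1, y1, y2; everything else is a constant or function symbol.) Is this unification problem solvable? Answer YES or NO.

NO

Decompose h/1: times(h(y2), times(node(2, q), 2)) = times(q, times(x1, 2)).
Decompose times/2: h(y2) = q,  times(node(2, q), 2) = times(x1, 2).
Bind q := h(y2); substituting into the one remaining equation that mentions q gives: times(node(2, h(y2)), 2) = times(x1, 2).
Decompose times/2: node(2, h(y2)) = x1,  2 = 2.
Bind x1 := node(2, h(y2)); no other remaining equation mentions x1.
Delete trivial equation 2 = 2.
Decompose node/2: node(k, one) = node(t, one),  node(h(x), x) = node(y1, node(t, t)).
Decompose node/2: k = t,  one = one.
Bind t := k; substituting into the one remaining equation that mentions t gives: node(h(x), x) = node(y1, node(k, k)).
Delete trivial equation one = one.
Decompose node/2: h(x) = y1,  x = node(k, k).
Bind y1 := h(x); no other remaining equation mentions y1.
Bind x := node(k, k); no other remaining equation mentions x. Substituting into the earlier binding gives y1 := h(node(k, k)).
Decompose node/2: times(2, p) = times(k, times(k, k)),  y2 = h(k).
Decompose times/2: 2 = k,  p = times(k, k).
Clash: constants 2 and k differ; no unifier exists.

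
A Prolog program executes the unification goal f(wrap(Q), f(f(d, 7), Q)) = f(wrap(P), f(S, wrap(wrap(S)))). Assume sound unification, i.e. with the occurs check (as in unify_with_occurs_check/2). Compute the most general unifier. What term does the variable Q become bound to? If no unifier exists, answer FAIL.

wrap(wrap(f(d, 7)))

Decompose f/2: wrap(Q) = wrap(P),  f(f(d, 7), Q) = f(S, wrap(wrap(S))).
Decompose wrap/1: Q = P.
Bind Q := P; substituting into the remaining equation gives: f(f(d, 7), P) = f(S, wrap(wrap(S))).
Decompose f/2: f(d, 7) = S,  P = wrap(wrap(S)).
Bind S := f(d, 7); substituting into the remaining equation gives: P = wrap(wrap(f(d, 7))).
Bind P := wrap(wrap(f(d, 7))). Substituting into the earlier binding gives Q := wrap(wrap(f(d, 7))).
MGU = { Q = wrap(wrap(f(d, 7))), S = f(d, 7), P = wrap(wrap(f(d, 7))) }, so Q = wrap(wrap(f(d, 7))).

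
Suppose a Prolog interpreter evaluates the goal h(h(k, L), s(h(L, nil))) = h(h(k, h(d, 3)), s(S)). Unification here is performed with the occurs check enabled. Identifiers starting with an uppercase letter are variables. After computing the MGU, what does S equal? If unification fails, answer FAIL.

Decompose h/2: h(k, L) = h(k, h(d, 3)),  s(h(L, nil)) = s(S).
Decompose h/2: k = k,  L = h(d, 3).
Delete trivial equation k = k.
Bind L := h(d, 3); substituting into the remaining equation gives: s(h(h(d, 3), nil)) = s(S).
Decompose s/1: h(h(d, 3), nil) = S.
Bind S := h(h(d, 3), nil).
MGU = { L -> h(d, 3), S -> h(h(d, 3), nil) }, so S -> h(h(d, 3), nil).

h(h(d, 3), nil)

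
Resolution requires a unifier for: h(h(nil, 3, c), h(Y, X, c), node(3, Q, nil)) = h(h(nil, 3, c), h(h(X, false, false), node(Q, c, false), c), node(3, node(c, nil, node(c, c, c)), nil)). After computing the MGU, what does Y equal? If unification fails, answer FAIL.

h(node(node(c, nil, node(c, c, c)), c, false), false, false)

Decompose h/3: h(nil, 3, c) = h(nil, 3, c),  h(Y, X, c) = h(h(X, false, false), node(Q, c, false), c),  node(3, Q, nil) = node(3, node(c, nil, node(c, c, c)), nil).
Delete trivial equation h(nil, 3, c) = h(nil, 3, c).
Decompose h/3: Y = h(X, false, false),  X = node(Q, c, false),  c = c.
Bind Y := h(X, false, false); no other remaining equation mentions Y.
Bind X := node(Q, c, false); no other remaining equation mentions X. Substituting into the earlier binding gives Y := h(node(Q, c, false), false, false).
Delete trivial equation c = c.
Decompose node/3: 3 = 3,  Q = node(c, nil, node(c, c, c)),  nil = nil.
Delete trivial equation 3 = 3.
Bind Q := node(c, nil, node(c, c, c)); no other remaining equation mentions Q. Substituting into the earlier bindings gives Y := h(node(node(c, nil, node(c, c, c)), c, false), false, false), X := node(node(c, nil, node(c, c, c)), c, false).
Delete trivial equation nil = nil.
MGU = { Y ↦ h(node(node(c, nil, node(c, c, c)), c, false), false, false), X ↦ node(node(c, nil, node(c, c, c)), c, false), Q ↦ node(c, nil, node(c, c, c)) }, so Y ↦ h(node(node(c, nil, node(c, c, c)), c, false), false, false).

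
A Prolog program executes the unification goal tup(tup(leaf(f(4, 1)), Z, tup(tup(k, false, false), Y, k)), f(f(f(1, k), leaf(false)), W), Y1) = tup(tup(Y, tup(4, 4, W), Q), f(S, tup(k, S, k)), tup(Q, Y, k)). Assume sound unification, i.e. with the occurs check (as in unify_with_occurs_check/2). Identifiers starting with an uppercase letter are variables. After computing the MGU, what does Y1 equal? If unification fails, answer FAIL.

Decompose tup/3: tup(leaf(f(4, 1)), Z, tup(tup(k, false, false), Y, k)) = tup(Y, tup(4, 4, W), Q),  f(f(f(1, k), leaf(false)), W) = f(S, tup(k, S, k)),  Y1 = tup(Q, Y, k).
Decompose tup/3: leaf(f(4, 1)) = Y,  Z = tup(4, 4, W),  tup(tup(k, false, false), Y, k) = Q.
Bind Y := leaf(f(4, 1)); substituting into the 2 remaining equations that mention Y gives: tup(tup(k, false, false), leaf(f(4, 1)), k) = Q,  Y1 = tup(Q, leaf(f(4, 1)), k).
Bind Z := tup(4, 4, W); no other remaining equation mentions Z.
Bind Q := tup(tup(k, false, false), leaf(f(4, 1)), k); substituting into the one remaining equation that mentions Q gives: Y1 = tup(tup(tup(k, false, false), leaf(f(4, 1)), k), leaf(f(4, 1)), k).
Decompose f/2: f(f(1, k), leaf(false)) = S,  W = tup(k, S, k).
Bind S := f(f(1, k), leaf(false)); substituting into the one remaining equation that mentions S gives: W = tup(k, f(f(1, k), leaf(false)), k).
Bind W := tup(k, f(f(1, k), leaf(false)), k); no other remaining equation mentions W. Substituting into the earlier binding gives Z := tup(4, 4, tup(k, f(f(1, k), leaf(false)), k)).
Bind Y1 := tup(tup(tup(k, false, false), leaf(f(4, 1)), k), leaf(f(4, 1)), k).
MGU = { Y -> leaf(f(4, 1)), Z -> tup(4, 4, tup(k, f(f(1, k), leaf(false)), k)), Q -> tup(tup(k, false, false), leaf(f(4, 1)), k), S -> f(f(1, k), leaf(false)), W -> tup(k, f(f(1, k), leaf(false)), k), Y1 -> tup(tup(tup(k, false, false), leaf(f(4, 1)), k), leaf(f(4, 1)), k) }, so Y1 -> tup(tup(tup(k, false, false), leaf(f(4, 1)), k), leaf(f(4, 1)), k).

tup(tup(tup(k, false, false), leaf(f(4, 1)), k), leaf(f(4, 1)), k)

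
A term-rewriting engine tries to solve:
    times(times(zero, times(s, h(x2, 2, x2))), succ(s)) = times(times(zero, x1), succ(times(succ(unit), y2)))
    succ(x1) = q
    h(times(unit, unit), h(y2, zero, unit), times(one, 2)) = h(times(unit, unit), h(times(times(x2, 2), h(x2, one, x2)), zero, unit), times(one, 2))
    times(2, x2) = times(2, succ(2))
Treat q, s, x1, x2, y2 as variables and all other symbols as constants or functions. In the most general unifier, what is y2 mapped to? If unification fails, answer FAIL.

Decompose times/2: times(zero, times(s, h(x2, 2, x2))) = times(zero, x1),  succ(s) = succ(times(succ(unit), y2)).
Decompose times/2: zero = zero,  times(s, h(x2, 2, x2)) = x1.
Delete trivial equation zero = zero.
Bind x1 := times(s, h(x2, 2, x2)); substituting into the one remaining equation that mentions x1 gives: succ(times(s, h(x2, 2, x2))) = q.
Decompose succ/1: s = times(succ(unit), y2).
Bind s := times(succ(unit), y2); substituting into the one remaining equation that mentions s gives: succ(times(times(succ(unit), y2), h(x2, 2, x2))) = q. Substituting into the earlier binding gives x1 := times(times(succ(unit), y2), h(x2, 2, x2)).
Bind q := succ(times(times(succ(unit), y2), h(x2, 2, x2))); no other remaining equation mentions q.
Decompose h/3: times(unit, unit) = times(unit, unit),  h(y2, zero, unit) = h(times(times(x2, 2), h(x2, one, x2)), zero, unit),  times(one, 2) = times(one, 2).
Delete trivial equation times(unit, unit) = times(unit, unit).
Decompose h/3: y2 = times(times(x2, 2), h(x2, one, x2)),  zero = zero,  unit = unit.
Bind y2 := times(times(x2, 2), h(x2, one, x2)); no other remaining equation mentions y2. Substituting into the earlier bindings gives x1 := times(times(succ(unit), times(times(x2, 2), h(x2, one, x2))), h(x2, 2, x2)), s := times(succ(unit), times(times(x2, 2), h(x2, one, x2))), q := succ(times(times(succ(unit), times(times(x2, 2), h(x2, one, x2))), h(x2, 2, x2))).
Delete trivial equation zero = zero.
Delete trivial equation unit = unit.
Delete trivial equation times(one, 2) = times(one, 2).
Decompose times/2: 2 = 2,  x2 = succ(2).
Delete trivial equation 2 = 2.
Bind x2 := succ(2). Substituting into the earlier bindings gives x1 := times(times(succ(unit), times(times(succ(2), 2), h(succ(2), one, succ(2)))), h(succ(2), 2, succ(2))), s := times(succ(unit), times(times(succ(2), 2), h(succ(2), one, succ(2)))), q := succ(times(times(succ(unit), times(times(succ(2), 2), h(succ(2), one, succ(2)))), h(succ(2), 2, succ(2)))), y2 := times(times(succ(2), 2), h(succ(2), one, succ(2))).
MGU = { x1 ↦ times(times(succ(unit), times(times(succ(2), 2), h(succ(2), one, succ(2)))), h(succ(2), 2, succ(2))), s ↦ times(succ(unit), times(times(succ(2), 2), h(succ(2), one, succ(2)))), q ↦ succ(times(times(succ(unit), times(times(succ(2), 2), h(succ(2), one, succ(2)))), h(succ(2), 2, succ(2)))), y2 ↦ times(times(succ(2), 2), h(succ(2), one, succ(2))), x2 ↦ succ(2) }, so y2 ↦ times(times(succ(2), 2), h(succ(2), one, succ(2))).

times(times(succ(2), 2), h(succ(2), one, succ(2)))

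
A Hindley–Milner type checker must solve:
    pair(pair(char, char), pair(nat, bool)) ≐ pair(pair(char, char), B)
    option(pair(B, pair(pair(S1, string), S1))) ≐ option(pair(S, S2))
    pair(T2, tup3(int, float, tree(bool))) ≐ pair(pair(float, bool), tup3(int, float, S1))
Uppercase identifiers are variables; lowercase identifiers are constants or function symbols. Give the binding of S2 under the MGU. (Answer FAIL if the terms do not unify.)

pair(pair(tree(bool), string), tree(bool))

Decompose pair/2: pair(char, char) ≐ pair(char, char),  pair(nat, bool) ≐ B.
Delete trivial equation pair(char, char) ≐ pair(char, char).
Bind B := pair(nat, bool); substituting into the one remaining equation that mentions B gives: option(pair(pair(nat, bool), pair(pair(S1, string), S1))) ≐ option(pair(S, S2)).
Decompose option/1: pair(pair(nat, bool), pair(pair(S1, string), S1)) ≐ pair(S, S2).
Decompose pair/2: pair(nat, bool) ≐ S,  pair(pair(S1, string), S1) ≐ S2.
Bind S := pair(nat, bool); no other remaining equation mentions S.
Bind S2 := pair(pair(S1, string), S1); no other remaining equation mentions S2.
Decompose pair/2: T2 ≐ pair(float, bool),  tup3(int, float, tree(bool)) ≐ tup3(int, float, S1).
Bind T2 := pair(float, bool); no other remaining equation mentions T2.
Decompose tup3/3: int ≐ int,  float ≐ float,  tree(bool) ≐ S1.
Delete trivial equation int ≐ int.
Delete trivial equation float ≐ float.
Bind S1 := tree(bool). Substituting into the earlier binding gives S2 := pair(pair(tree(bool), string), tree(bool)).
MGU = { B := pair(nat, bool), S := pair(nat, bool), S2 := pair(pair(tree(bool), string), tree(bool)), T2 := pair(float, bool), S1 := tree(bool) }, so S2 := pair(pair(tree(bool), string), tree(bool)).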